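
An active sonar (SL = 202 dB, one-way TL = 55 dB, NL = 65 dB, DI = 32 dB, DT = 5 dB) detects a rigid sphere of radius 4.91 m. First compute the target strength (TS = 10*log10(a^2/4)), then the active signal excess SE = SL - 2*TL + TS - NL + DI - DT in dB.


Step 1: TS = 10*log10(4.91^2/4) = 7.8 dB
Step 2: SE = SL - 2*TL + TS - NL + DI - DT = 202 - 2*55 + (7.8) - 65 + 32 - 5 = 61.8

61.8 dB


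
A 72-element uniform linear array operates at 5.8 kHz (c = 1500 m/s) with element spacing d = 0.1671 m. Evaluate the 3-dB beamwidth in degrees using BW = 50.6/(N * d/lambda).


Step 1: lambda = 1500/5800 = 0.25862 m
Step 2: d/lambda = 0.1671/0.25862 = 0.6461
Step 3: BW = 50.6/(N * d/lambda) = 50.6/(72 * 0.6461) = 1.09

1.09 deg


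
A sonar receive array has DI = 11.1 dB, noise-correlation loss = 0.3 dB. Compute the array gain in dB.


10.8 dB


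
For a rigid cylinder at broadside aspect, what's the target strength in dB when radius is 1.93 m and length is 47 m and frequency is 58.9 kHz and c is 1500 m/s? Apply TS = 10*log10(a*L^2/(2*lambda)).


lambda = 1500/58900 = 0.02547 m
TS = 10*log10(1.93*47^2/(2*0.02547)) = 49.23

49.23 dB


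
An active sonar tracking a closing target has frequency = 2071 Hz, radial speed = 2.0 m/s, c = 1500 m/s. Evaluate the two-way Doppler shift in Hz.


5.52 Hz


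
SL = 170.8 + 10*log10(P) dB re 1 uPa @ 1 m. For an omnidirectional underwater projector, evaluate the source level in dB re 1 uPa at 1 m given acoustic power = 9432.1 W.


SL = 170.8 + 10*log10(9432.1) = 170.8 + 39.75 = 210.55

210.55 dB


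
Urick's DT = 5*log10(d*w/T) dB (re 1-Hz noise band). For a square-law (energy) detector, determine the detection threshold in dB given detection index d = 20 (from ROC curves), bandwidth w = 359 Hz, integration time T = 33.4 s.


11.66 dB


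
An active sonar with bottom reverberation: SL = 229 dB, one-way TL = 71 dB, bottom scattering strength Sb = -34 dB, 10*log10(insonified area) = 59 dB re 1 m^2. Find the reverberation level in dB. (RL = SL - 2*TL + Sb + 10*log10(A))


RL = SL - 2*TL + Sb + 10*log10(A) = 229 - 2*71 + (-34) + 59 = 112

112 dB


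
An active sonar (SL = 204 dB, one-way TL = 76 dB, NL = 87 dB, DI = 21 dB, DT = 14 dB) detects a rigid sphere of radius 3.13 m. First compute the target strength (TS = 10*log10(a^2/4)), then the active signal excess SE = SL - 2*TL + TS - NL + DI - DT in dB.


Step 1: TS = 10*log10(3.13^2/4) = 3.89 dB
Step 2: SE = SL - 2*TL + TS - NL + DI - DT = 204 - 2*76 + (3.89) - 87 + 21 - 14 = -24.11

-24.11 dB


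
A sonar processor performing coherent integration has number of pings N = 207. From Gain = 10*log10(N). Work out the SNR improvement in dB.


Gain = 10*log10(207) = 23.16

23.16 dB


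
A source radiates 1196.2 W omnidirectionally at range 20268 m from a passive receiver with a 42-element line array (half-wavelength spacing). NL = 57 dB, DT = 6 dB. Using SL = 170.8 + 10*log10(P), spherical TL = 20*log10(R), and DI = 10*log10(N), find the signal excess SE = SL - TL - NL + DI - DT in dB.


68.67 dB


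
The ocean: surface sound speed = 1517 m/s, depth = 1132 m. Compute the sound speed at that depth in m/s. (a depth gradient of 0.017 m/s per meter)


c = 1517 + 0.017 * 1132 = 1536.244

1536.244 m/s


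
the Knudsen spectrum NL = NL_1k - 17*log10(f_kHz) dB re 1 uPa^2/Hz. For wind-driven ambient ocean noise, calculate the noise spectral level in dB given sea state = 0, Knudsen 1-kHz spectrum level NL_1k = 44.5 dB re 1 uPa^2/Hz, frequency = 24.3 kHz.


NL = NL_1k - 17*log10(f_kHz) = 44.5 - 17*log10(24.3) = 44.5 - (23.56) = 20.94

20.94 dB


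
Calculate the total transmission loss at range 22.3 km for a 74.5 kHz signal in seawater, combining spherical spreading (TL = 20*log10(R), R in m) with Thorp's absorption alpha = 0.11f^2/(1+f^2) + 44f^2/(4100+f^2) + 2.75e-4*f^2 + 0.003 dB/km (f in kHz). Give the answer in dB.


Step 1 (Thorp): alpha = 0.11*5550.25/(1+5550.25) + 44*5550.25/(4100+5550.25) + 2.75e-4*5550.25 + 0.003 = 26.9455 dB/km
Step 2: TL_spread = 20*log10(22300) = 86.97 dB
Step 3: TL_abs = alpha*R = 26.9455 * 22.3 = 600.88 dB
Step 4: TL_total = 86.97 + 600.88 = 687.85

687.85 dB


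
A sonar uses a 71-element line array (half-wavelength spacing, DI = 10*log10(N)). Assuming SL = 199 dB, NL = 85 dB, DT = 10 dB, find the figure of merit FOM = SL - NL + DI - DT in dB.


122.51 dB


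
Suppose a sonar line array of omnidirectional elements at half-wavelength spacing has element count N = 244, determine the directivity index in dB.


DI = 10*log10(244) = 23.87

23.87 dB


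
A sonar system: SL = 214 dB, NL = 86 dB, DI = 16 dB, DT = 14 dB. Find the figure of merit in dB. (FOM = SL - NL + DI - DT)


FOM = SL - NL + DI - DT = 214 - 86 + 16 - 14 = 130

130 dB


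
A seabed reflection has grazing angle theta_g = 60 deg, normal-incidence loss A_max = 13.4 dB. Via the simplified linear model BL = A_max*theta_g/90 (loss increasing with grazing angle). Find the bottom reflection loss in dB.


BL = A_max * theta_g / 90 = 13.4 * 60 / 90 = 8.93

8.93 dB


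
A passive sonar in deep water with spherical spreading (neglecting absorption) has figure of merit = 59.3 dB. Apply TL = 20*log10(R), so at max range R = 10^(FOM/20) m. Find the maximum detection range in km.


At max range FOM = TL, so 20*log10(R) = 59.3
R = 10^(59.3/20) = 922.57 m = 0.92 km

0.92 km


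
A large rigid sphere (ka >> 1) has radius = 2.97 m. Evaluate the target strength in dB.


3.43 dB


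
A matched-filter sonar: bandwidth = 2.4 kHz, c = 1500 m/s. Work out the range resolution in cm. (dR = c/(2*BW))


dR = c/(2*BW) = 1500 / (2 * 2.4e3) = 0.3125 m = 31.25 cm

31.25 cm


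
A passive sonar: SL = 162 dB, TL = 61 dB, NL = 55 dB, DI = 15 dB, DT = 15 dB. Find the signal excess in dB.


SE = SL - TL - NL + DI - DT = 162 - 61 - 55 + 15 - 15 = 46

46 dB


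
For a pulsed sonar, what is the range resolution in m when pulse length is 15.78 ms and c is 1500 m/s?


dR = c*tau/2 = 1500 * 15.78e-3 / 2 = 11.835

11.835 m


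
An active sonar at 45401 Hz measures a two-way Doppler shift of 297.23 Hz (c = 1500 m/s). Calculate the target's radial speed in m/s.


From fd = 2*f*v/c, v = c*fd/(2*f) = 1500 * 297.23 / (2*45401) = 4.91

4.91 m/s


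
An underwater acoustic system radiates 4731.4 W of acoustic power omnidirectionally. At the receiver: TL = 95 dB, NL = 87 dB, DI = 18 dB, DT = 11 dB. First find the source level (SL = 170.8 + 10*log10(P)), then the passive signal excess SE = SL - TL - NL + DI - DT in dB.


Step 1: SL = 170.8 + 10*log10(4731.4) = 207.55 dB
Step 2: SE = SL - TL - NL + DI - DT = 207.55 - 95 - 87 + 18 - 11 = 32.55

32.55 dB


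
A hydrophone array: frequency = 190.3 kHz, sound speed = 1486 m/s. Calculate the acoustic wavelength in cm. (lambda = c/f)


lambda = c/f = 1486 / 190300 = 0.0078 m = 0.78 cm

0.78 cm


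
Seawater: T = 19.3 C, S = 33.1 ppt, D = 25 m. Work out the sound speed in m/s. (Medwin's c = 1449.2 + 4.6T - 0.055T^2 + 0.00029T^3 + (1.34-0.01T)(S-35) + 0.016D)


c = 1449.2 + 4.6*19.3 - 0.055*19.3^2 + 0.00029*19.3^3 + (1.34 - 0.01*19.3)*(33.1 - 35) + 0.016*25 = 1517.8

1517.8 m/s


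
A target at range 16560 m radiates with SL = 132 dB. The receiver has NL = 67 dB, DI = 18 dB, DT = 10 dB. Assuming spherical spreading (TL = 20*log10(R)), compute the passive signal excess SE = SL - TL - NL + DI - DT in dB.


-11.38 dB


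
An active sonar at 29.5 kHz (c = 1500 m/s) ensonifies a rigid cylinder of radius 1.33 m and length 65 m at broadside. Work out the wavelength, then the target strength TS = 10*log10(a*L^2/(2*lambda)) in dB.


Step 1: lambda = c/f = 1500/29500 = 0.05085 m
Step 2: TS = 10*log10(a*L^2/(2*lambda)) = 10*log10(1.33*65^2/(2*0.05085)) = 47.42

47.42 dB


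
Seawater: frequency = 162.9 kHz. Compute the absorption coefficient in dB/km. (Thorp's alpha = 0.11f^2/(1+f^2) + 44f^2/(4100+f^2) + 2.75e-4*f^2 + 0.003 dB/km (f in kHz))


45.522 dB/km


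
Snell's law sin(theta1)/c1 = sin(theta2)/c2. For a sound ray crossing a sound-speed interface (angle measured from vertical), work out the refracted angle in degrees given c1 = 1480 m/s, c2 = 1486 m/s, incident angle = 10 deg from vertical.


10.04 deg


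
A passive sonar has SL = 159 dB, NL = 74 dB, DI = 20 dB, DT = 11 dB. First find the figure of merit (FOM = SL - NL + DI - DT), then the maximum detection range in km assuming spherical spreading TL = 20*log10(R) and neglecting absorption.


Step 1: FOM = SL - NL + DI - DT = 159 - 74 + 20 - 11 = 94 dB
Step 2: at max range FOM = TL = 20*log10(R), so R = 10^(94/20) = 50118.72 m = 50.12 km

50.12 km


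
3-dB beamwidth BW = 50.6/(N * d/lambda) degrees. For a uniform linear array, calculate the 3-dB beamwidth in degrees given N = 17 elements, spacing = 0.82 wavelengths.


BW = 50.6 / (17 * 0.82) = 50.6 / 13.94 = 3.63

3.63 deg


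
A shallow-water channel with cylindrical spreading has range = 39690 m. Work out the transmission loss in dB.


TL = 10*log10(39690) = 45.99

45.99 dB


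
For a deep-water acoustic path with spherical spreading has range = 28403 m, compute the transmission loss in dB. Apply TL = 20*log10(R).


89.07 dB


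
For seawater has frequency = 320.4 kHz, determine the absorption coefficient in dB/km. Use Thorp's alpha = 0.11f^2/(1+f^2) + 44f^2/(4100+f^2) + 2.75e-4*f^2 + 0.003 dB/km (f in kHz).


70.654 dB/km


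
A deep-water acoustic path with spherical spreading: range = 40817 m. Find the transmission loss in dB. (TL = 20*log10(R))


TL = 20*log10(40817) = 92.22

92.22 dB


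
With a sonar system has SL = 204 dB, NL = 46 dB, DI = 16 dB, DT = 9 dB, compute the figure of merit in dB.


165 dB


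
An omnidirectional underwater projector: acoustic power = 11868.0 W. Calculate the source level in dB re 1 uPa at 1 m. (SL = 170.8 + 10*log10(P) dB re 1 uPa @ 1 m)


SL = 170.8 + 10*log10(11868.0) = 170.8 + 40.74 = 211.54

211.54 dB


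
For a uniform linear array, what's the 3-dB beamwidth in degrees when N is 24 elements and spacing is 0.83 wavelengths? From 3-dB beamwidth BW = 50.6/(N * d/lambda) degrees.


2.54 deg


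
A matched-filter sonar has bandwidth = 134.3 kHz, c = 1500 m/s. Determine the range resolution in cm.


dR = c/(2*BW) = 1500 / (2 * 134.3e3) = 0.0056 m = 0.56 cm

0.56 cm


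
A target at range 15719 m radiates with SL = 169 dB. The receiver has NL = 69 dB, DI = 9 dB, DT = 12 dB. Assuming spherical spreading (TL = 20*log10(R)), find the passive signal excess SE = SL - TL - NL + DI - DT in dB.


13.07 dB


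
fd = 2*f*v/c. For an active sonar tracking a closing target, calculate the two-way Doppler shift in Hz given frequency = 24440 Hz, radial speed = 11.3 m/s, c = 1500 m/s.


368.23 Hz


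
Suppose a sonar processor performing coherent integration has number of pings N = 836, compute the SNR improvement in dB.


29.22 dB


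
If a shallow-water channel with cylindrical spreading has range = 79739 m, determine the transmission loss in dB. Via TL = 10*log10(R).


TL = 10*log10(79739) = 49.02

49.02 dB


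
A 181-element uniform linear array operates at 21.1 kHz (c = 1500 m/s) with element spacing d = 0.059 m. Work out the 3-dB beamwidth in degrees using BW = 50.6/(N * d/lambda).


0.34 deg


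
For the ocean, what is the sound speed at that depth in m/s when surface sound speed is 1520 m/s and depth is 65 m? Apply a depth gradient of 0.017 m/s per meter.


c = 1520 + 0.017 * 65 = 1521.105

1521.105 m/s


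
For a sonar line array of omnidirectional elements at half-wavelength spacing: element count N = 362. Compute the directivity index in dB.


25.59 dB


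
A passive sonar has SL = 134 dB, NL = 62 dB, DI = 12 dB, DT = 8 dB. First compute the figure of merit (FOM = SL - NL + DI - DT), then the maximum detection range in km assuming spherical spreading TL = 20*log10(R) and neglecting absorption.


Step 1: FOM = SL - NL + DI - DT = 134 - 62 + 12 - 8 = 76 dB
Step 2: at max range FOM = TL = 20*log10(R), so R = 10^(76/20) = 6309.57 m = 6.31 km

6.31 km


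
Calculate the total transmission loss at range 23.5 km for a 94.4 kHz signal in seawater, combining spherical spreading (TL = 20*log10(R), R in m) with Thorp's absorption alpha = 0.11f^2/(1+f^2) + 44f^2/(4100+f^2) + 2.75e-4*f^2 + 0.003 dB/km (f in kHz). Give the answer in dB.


Step 1 (Thorp): alpha = 0.11*8911.36/(1+8911.36) + 44*8911.36/(4100+8911.36) + 2.75e-4*8911.36 + 0.003 = 32.6988 dB/km
Step 2: TL_spread = 20*log10(23500) = 87.42 dB
Step 3: TL_abs = alpha*R = 32.6988 * 23.5 = 768.42 dB
Step 4: TL_total = 87.42 + 768.42 = 855.84

855.84 dB


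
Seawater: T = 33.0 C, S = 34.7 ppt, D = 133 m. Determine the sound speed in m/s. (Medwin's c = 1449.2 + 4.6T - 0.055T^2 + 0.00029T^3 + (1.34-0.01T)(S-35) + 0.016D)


1553.35 m/s


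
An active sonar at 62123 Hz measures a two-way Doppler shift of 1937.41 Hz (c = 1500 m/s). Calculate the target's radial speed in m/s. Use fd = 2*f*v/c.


From fd = 2*f*v/c, v = c*fd/(2*f) = 1500 * 1937.41 / (2*62123) = 23.39

23.39 m/s


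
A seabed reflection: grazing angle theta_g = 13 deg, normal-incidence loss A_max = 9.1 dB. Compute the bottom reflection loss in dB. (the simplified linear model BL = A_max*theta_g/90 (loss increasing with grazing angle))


BL = A_max * theta_g / 90 = 9.1 * 13 / 90 = 1.31

1.31 dB


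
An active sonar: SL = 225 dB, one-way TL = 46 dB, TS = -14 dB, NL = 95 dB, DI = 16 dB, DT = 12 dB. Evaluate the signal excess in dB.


SE = SL - 2*TL + TS - NL + DI - DT = 225 - 2*46 + (-14) - 95 + 16 - 12 = 28

28 dB


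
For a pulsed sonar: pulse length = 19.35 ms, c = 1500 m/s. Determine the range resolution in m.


dR = c*tau/2 = 1500 * 19.35e-3 / 2 = 14.5125

14.5125 m


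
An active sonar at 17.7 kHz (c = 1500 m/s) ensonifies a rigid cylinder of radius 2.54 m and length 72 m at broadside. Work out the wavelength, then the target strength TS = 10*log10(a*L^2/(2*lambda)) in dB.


Step 1: lambda = c/f = 1500/17700 = 0.08475 m
Step 2: TS = 10*log10(a*L^2/(2*lambda)) = 10*log10(2.54*72^2/(2*0.08475)) = 48.9

48.9 dB


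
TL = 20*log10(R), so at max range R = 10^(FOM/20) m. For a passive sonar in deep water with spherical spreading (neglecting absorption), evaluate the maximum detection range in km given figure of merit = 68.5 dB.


At max range FOM = TL, so 20*log10(R) = 68.5
R = 10^(68.5/20) = 2660.73 m = 2.66 km

2.66 km


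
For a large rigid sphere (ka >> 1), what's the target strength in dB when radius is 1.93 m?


TS = 10*log10(1.93^2 / 4) = 10*log10(0.931225) = -0.31

-0.31 dB


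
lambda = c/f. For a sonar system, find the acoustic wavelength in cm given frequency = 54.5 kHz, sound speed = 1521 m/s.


lambda = c/f = 1521 / 54500 = 0.0279 m = 2.79 cm

2.79 cm


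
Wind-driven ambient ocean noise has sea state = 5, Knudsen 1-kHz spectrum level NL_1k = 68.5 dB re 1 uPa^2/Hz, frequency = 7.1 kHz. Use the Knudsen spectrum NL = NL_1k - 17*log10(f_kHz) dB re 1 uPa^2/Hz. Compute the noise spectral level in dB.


NL = NL_1k - 17*log10(f_kHz) = 68.5 - 17*log10(7.1) = 68.5 - (14.47) = 54.03

54.03 dB


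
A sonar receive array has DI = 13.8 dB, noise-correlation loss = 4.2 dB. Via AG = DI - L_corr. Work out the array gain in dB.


AG = DI - L_corr = 13.8 - 4.2 = 9.6

9.6 dB


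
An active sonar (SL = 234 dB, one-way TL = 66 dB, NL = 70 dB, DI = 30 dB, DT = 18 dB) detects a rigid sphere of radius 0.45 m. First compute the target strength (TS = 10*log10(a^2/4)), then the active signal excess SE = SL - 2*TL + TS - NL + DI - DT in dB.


Step 1: TS = 10*log10(0.45^2/4) = -12.96 dB
Step 2: SE = SL - 2*TL + TS - NL + DI - DT = 234 - 2*66 + (-12.96) - 70 + 30 - 18 = 31.04

31.04 dB


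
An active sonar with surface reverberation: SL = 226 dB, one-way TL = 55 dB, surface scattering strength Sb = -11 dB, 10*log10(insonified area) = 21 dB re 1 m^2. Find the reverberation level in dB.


RL = SL - 2*TL + Sb + 10*log10(A) = 226 - 2*55 + (-11) + 21 = 126

126 dB


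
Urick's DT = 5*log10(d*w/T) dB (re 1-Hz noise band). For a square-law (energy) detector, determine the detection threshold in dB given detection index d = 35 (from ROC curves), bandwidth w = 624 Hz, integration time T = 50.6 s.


DT = 5*log10(d*w/T) = 5*log10(35 * 624 / 50.6) = 5*log10(431.62) = 13.18

13.18 dB


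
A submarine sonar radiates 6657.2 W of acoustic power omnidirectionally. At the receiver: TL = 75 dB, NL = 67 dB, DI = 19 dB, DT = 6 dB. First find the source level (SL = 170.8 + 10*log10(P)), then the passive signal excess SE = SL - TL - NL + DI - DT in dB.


Step 1: SL = 170.8 + 10*log10(6657.2) = 209.03 dB
Step 2: SE = SL - TL - NL + DI - DT = 209.03 - 75 - 67 + 19 - 6 = 80.03

80.03 dB


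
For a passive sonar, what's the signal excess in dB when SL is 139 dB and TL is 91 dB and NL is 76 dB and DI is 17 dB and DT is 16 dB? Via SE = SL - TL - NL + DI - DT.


-27 dB


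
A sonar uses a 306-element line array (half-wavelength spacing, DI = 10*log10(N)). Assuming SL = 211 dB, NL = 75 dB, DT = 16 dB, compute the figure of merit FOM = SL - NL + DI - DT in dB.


Step 1: DI = 10*log10(306) = 24.86 dB
Step 2: FOM = SL - NL + DI - DT = 211 - 75 + 24.86 - 16 = 144.86

144.86 dB


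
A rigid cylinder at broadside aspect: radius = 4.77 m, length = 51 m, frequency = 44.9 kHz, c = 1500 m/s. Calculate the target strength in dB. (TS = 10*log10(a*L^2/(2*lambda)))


lambda = 1500/44900 = 0.03341 m
TS = 10*log10(4.77*51^2/(2*0.03341)) = 52.69

52.69 dB


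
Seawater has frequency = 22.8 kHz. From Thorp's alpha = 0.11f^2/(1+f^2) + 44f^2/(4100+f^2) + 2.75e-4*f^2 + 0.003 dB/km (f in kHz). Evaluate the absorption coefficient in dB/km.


f^2 = 519.84
alpha = 0.11*519.84/(1+519.84) + 44*519.84/(4100+519.84) + 2.75e-4*519.84 + 0.003 = 5.207

5.207 dB/km


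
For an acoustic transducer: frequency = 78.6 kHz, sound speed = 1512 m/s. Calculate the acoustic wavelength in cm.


lambda = c/f = 1512 / 78600 = 0.0192 m = 1.92 cm

1.92 cm


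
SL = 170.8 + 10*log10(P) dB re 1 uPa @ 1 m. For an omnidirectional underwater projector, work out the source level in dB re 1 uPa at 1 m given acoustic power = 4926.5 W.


SL = 170.8 + 10*log10(4926.5) = 170.8 + 36.93 = 207.73

207.73 dB


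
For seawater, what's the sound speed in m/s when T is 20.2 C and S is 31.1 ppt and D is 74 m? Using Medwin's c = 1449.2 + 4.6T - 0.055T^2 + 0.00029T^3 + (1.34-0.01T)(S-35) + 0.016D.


c = 1449.2 + 4.6*20.2 - 0.055*20.2^2 + 0.00029*20.2^3 + (1.34 - 0.01*20.2)*(31.1 - 35) + 0.016*74 = 1518.81

1518.81 m/s


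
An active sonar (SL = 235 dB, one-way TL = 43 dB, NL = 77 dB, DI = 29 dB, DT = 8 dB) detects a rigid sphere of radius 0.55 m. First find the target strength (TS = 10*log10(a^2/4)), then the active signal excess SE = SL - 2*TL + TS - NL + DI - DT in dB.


Step 1: TS = 10*log10(0.55^2/4) = -11.21 dB
Step 2: SE = SL - 2*TL + TS - NL + DI - DT = 235 - 2*43 + (-11.21) - 77 + 29 - 8 = 81.79

81.79 dB


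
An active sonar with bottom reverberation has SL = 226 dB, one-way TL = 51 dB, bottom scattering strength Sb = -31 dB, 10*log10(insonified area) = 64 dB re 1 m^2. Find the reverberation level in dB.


RL = SL - 2*TL + Sb + 10*log10(A) = 226 - 2*51 + (-31) + 64 = 157

157 dB


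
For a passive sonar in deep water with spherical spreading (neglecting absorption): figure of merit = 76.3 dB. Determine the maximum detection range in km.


At max range FOM = TL, so 20*log10(R) = 76.3
R = 10^(76.3/20) = 6531.31 m = 6.53 km

6.53 km


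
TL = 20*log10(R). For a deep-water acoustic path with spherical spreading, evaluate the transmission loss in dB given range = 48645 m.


TL = 20*log10(48645) = 93.74

93.74 dB


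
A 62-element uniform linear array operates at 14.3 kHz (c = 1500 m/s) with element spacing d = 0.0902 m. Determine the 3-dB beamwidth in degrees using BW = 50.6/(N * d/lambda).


Step 1: lambda = 1500/14300 = 0.1049 m
Step 2: d/lambda = 0.0902/0.1049 = 0.8599
Step 3: BW = 50.6/(N * d/lambda) = 50.6/(62 * 0.8599) = 0.95

0.95 deg


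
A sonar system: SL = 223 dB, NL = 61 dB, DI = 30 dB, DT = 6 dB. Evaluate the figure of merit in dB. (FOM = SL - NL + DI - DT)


FOM = SL - NL + DI - DT = 223 - 61 + 30 - 6 = 186

186 dB


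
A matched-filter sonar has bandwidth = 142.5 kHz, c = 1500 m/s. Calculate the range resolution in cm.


0.53 cm


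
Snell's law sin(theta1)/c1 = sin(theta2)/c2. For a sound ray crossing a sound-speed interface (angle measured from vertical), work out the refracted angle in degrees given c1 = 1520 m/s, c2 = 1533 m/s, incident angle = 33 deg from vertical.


sin(theta2) = (c2/c1)*sin(theta1) = (1533/1520)*sin(33 deg) = 0.5493
theta2 = arcsin(0.5493) = 33.32

33.32 deg


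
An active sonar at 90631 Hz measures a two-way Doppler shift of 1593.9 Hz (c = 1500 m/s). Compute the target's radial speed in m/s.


13.19 m/s


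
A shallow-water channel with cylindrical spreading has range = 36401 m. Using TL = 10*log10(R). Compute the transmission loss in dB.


TL = 10*log10(36401) = 45.61

45.61 dB


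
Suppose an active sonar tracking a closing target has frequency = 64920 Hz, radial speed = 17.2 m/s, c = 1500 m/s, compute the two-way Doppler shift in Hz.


fd = 2*f*v/c = 2 * 64920 * 17.2 / 1500 = 1488.83

1488.83 Hz


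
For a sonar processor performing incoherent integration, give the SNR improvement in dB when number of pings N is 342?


Gain = 5*log10(342) = 12.67

12.67 dB


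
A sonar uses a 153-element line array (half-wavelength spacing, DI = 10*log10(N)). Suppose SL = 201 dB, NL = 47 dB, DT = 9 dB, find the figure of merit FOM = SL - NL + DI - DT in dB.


166.85 dB


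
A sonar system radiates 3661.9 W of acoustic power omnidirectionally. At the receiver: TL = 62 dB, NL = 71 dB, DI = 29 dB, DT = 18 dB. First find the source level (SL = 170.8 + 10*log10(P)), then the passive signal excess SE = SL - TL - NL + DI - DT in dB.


Step 1: SL = 170.8 + 10*log10(3661.9) = 206.44 dB
Step 2: SE = SL - TL - NL + DI - DT = 206.44 - 62 - 71 + 29 - 18 = 84.44

84.44 dB


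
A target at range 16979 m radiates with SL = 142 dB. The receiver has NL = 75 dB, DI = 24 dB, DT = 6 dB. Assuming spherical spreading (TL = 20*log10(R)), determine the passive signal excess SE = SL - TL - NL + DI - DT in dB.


Step 1: TL = 20*log10(16979) = 84.6 dB
Step 2: SE = 142 - 84.6 - 75 + 24 - 6 = 0.4

0.4 dB


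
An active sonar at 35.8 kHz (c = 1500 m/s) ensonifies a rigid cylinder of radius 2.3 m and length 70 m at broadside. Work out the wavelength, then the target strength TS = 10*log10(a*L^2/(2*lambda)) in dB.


Step 1: lambda = c/f = 1500/35800 = 0.0419 m
Step 2: TS = 10*log10(a*L^2/(2*lambda)) = 10*log10(2.3*70^2/(2*0.0419)) = 51.29

51.29 dB


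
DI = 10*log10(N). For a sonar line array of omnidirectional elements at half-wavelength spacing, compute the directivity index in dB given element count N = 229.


DI = 10*log10(229) = 23.6

23.6 dB


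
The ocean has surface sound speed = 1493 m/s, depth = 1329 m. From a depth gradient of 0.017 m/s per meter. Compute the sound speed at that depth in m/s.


1515.593 m/s


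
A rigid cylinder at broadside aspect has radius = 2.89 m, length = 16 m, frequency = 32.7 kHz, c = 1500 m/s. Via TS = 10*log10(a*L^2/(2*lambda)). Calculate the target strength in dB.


lambda = 1500/32700 = 0.04587 m
TS = 10*log10(2.89*16^2/(2*0.04587)) = 39.07

39.07 dB


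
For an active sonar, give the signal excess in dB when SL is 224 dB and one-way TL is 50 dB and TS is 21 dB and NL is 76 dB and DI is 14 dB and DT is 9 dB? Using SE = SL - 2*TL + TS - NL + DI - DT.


SE = SL - 2*TL + TS - NL + DI - DT = 224 - 2*50 + (21) - 76 + 14 - 9 = 74

74 dB


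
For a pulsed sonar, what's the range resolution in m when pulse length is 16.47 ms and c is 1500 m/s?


dR = c*tau/2 = 1500 * 16.47e-3 / 2 = 12.3525

12.3525 m


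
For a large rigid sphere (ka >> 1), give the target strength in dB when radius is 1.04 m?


TS = 10*log10(1.04^2 / 4) = 10*log10(0.2704) = -5.68

-5.68 dB


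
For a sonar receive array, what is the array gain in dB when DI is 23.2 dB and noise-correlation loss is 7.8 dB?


AG = DI - L_corr = 23.2 - 7.8 = 15.4

15.4 dB


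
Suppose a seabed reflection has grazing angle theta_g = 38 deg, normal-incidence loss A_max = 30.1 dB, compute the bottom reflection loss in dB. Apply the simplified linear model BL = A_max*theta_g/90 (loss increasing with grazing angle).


BL = A_max * theta_g / 90 = 30.1 * 38 / 90 = 12.71

12.71 dB


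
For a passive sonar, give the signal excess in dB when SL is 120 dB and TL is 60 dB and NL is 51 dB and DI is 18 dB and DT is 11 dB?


SE = SL - TL - NL + DI - DT = 120 - 60 - 51 + 18 - 11 = 16

16 dB


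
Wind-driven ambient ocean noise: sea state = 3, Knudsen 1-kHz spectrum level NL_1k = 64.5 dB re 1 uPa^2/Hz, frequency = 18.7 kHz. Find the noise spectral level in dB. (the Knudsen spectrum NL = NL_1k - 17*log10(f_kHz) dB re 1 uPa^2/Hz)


42.88 dB


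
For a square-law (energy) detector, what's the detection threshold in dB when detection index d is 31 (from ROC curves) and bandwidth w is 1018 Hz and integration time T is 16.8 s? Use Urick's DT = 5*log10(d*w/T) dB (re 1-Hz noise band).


DT = 5*log10(d*w/T) = 5*log10(31 * 1018 / 16.8) = 5*log10(1878.45) = 16.37

16.37 dB


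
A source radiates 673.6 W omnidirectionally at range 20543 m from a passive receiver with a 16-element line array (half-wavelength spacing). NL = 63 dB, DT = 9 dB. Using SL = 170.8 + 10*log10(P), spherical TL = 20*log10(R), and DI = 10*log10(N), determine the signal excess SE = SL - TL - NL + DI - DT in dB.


52.87 dB


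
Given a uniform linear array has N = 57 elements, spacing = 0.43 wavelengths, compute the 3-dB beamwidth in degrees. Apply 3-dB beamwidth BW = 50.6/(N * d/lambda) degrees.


2.06 deg


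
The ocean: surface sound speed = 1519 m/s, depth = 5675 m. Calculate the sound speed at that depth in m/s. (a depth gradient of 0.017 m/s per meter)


c = 1519 + 0.017 * 5675 = 1615.475

1615.475 m/s


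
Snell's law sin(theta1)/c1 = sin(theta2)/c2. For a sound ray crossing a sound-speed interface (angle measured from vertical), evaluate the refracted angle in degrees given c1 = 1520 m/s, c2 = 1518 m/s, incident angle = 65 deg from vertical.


64.84 deg


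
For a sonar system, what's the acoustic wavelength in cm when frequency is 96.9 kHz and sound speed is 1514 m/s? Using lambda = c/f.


lambda = c/f = 1514 / 96900 = 0.0156 m = 1.56 cm

1.56 cm


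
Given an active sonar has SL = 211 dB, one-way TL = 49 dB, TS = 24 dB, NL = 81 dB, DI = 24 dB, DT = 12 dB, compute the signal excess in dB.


SE = SL - 2*TL + TS - NL + DI - DT = 211 - 2*49 + (24) - 81 + 24 - 12 = 68

68 dB


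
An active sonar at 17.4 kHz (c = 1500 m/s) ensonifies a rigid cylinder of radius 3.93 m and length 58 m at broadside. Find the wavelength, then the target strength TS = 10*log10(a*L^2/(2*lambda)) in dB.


Step 1: lambda = c/f = 1500/17400 = 0.08621 m
Step 2: TS = 10*log10(a*L^2/(2*lambda)) = 10*log10(3.93*58^2/(2*0.08621)) = 48.85

48.85 dB


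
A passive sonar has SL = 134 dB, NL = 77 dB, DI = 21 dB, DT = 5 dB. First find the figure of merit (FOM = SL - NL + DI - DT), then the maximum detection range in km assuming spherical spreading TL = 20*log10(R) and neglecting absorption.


Step 1: FOM = SL - NL + DI - DT = 134 - 77 + 21 - 5 = 73 dB
Step 2: at max range FOM = TL = 20*log10(R), so R = 10^(73/20) = 4466.84 m = 4.47 km

4.47 km


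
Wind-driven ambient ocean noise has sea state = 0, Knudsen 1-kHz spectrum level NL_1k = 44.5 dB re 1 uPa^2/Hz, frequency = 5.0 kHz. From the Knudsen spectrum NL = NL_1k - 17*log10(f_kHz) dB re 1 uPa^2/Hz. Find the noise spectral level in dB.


NL = NL_1k - 17*log10(f_kHz) = 44.5 - 17*log10(5.0) = 44.5 - (11.88) = 32.62

32.62 dB


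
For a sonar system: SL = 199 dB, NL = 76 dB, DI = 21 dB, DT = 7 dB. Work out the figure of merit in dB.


FOM = SL - NL + DI - DT = 199 - 76 + 21 - 7 = 137

137 dB


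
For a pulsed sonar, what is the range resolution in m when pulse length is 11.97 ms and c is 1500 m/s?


8.9775 m


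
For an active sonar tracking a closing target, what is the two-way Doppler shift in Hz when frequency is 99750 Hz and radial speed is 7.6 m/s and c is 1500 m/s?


fd = 2*f*v/c = 2 * 99750 * 7.6 / 1500 = 1010.8

1010.8 Hz


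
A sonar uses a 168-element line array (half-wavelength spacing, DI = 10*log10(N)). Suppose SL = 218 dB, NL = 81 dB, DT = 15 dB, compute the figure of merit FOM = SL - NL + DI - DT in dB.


Step 1: DI = 10*log10(168) = 22.25 dB
Step 2: FOM = SL - NL + DI - DT = 218 - 81 + 22.25 - 15 = 144.25

144.25 dB


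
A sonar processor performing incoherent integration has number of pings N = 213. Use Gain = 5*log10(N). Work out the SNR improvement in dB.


Gain = 5*log10(213) = 11.64

11.64 dB


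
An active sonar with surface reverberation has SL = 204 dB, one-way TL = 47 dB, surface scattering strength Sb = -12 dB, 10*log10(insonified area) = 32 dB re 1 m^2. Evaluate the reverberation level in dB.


130 dB


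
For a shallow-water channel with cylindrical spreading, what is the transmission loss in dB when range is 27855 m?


44.45 dB


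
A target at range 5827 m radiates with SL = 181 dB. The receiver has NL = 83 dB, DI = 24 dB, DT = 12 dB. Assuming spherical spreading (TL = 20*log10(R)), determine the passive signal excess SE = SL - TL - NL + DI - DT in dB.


34.69 dB


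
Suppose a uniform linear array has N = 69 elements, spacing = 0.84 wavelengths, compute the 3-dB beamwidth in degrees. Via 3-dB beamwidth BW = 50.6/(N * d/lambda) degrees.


0.87 deg


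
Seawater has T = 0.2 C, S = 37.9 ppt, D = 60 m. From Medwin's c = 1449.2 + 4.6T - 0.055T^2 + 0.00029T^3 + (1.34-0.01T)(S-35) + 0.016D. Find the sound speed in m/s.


c = 1449.2 + 4.6*0.2 - 0.055*0.2^2 + 0.00029*0.2^3 + (1.34 - 0.01*0.2)*(37.9 - 35) + 0.016*60 = 1454.96

1454.96 m/s


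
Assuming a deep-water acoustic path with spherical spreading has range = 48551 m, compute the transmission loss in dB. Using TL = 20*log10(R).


TL = 20*log10(48551) = 93.72

93.72 dB


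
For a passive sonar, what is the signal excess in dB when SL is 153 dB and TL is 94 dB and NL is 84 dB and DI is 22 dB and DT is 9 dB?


SE = SL - TL - NL + DI - DT = 153 - 94 - 84 + 22 - 9 = -12

-12 dB


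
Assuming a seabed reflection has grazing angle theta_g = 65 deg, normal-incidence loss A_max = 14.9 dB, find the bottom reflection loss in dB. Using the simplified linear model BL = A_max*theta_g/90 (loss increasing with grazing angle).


10.76 dB


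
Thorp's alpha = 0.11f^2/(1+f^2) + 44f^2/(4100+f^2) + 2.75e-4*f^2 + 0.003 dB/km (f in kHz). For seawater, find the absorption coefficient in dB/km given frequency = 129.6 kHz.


f^2 = 16796.16
alpha = 0.11*16796.16/(1+16796.16) + 44*16796.16/(4100+16796.16) + 2.75e-4*16796.16 + 0.003 = 40.099

40.099 dB/km


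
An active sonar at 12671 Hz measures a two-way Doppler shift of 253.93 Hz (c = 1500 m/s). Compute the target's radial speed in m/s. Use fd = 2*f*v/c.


From fd = 2*f*v/c, v = c*fd/(2*f) = 1500 * 253.93 / (2*12671) = 15.03

15.03 m/s


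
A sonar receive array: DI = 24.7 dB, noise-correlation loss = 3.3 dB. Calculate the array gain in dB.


AG = DI - L_corr = 24.7 - 3.3 = 21.4

21.4 dB


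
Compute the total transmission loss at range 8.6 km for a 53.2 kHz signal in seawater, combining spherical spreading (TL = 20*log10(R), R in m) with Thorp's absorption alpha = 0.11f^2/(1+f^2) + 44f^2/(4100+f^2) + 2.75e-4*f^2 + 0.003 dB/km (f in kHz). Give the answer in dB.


Step 1 (Thorp): alpha = 0.11*2830.24/(1+2830.24) + 44*2830.24/(4100+2830.24) + 2.75e-4*2830.24 + 0.003 = 18.8604 dB/km
Step 2: TL_spread = 20*log10(8600) = 78.69 dB
Step 3: TL_abs = alpha*R = 18.8604 * 8.6 = 162.2 dB
Step 4: TL_total = 78.69 + 162.2 = 240.89

240.89 dB


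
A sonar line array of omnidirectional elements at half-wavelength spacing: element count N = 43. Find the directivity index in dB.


DI = 10*log10(43) = 16.33

16.33 dB


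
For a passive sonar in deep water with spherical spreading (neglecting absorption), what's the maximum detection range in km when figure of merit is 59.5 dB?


At max range FOM = TL, so 20*log10(R) = 59.5
R = 10^(59.5/20) = 944.06 m = 0.94 km

0.94 km


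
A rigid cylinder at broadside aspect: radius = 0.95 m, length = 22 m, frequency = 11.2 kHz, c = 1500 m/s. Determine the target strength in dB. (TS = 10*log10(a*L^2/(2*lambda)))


lambda = 1500/11200 = 0.13393 m
TS = 10*log10(0.95*22^2/(2*0.13393)) = 32.35

32.35 dB


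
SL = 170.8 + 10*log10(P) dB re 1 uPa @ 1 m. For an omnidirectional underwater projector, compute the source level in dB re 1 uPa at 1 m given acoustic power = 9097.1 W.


SL = 170.8 + 10*log10(9097.1) = 170.8 + 39.59 = 210.39

210.39 dB


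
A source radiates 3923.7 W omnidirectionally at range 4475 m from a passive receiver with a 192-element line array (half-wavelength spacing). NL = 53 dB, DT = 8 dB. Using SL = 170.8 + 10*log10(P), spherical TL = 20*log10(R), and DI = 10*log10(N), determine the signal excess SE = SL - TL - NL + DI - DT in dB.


Step 1: SL = 170.8 + 10*log10(3923.7) = 206.74 dB
Step 2: TL = 20*log10(4475) = 73.02 dB
Step 3: DI = 10*log10(192) = 22.83 dB
Step 4: SE = SL - TL - NL + DI - DT = 206.74 - 73.02 - 53 + 22.83 - 8 = 95.55

95.55 dB


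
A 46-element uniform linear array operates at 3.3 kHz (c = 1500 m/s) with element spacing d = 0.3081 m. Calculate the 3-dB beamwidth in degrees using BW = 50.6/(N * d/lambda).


Step 1: lambda = 1500/3300 = 0.45455 m
Step 2: d/lambda = 0.3081/0.45455 = 0.6778
Step 3: BW = 50.6/(N * d/lambda) = 50.6/(46 * 0.6778) = 1.62

1.62 deg


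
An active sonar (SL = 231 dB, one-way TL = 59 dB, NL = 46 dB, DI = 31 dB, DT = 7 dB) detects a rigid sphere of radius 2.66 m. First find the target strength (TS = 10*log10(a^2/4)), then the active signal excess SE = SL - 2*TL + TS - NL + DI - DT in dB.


Step 1: TS = 10*log10(2.66^2/4) = 2.48 dB
Step 2: SE = SL - 2*TL + TS - NL + DI - DT = 231 - 2*59 + (2.48) - 46 + 31 - 7 = 93.48

93.48 dB


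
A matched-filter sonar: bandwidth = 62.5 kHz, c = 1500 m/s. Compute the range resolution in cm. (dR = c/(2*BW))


dR = c/(2*BW) = 1500 / (2 * 62.5e3) = 0.012 m = 1.2 cm

1.2 cm


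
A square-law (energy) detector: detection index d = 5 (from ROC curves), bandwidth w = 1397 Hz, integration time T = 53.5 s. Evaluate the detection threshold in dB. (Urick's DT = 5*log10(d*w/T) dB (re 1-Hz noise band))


DT = 5*log10(d*w/T) = 5*log10(5 * 1397 / 53.5) = 5*log10(130.56) = 10.58

10.58 dB


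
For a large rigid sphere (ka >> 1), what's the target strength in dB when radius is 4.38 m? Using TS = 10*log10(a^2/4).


6.81 dB


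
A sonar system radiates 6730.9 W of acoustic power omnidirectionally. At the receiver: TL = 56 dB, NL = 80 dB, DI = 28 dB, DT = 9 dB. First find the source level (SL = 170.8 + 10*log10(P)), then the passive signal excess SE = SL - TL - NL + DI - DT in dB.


Step 1: SL = 170.8 + 10*log10(6730.9) = 209.08 dB
Step 2: SE = SL - TL - NL + DI - DT = 209.08 - 56 - 80 + 28 - 9 = 92.08

92.08 dB


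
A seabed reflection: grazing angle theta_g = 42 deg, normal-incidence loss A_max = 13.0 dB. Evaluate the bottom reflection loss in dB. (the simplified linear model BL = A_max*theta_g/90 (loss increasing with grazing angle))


BL = A_max * theta_g / 90 = 13.0 * 42 / 90 = 6.07

6.07 dB


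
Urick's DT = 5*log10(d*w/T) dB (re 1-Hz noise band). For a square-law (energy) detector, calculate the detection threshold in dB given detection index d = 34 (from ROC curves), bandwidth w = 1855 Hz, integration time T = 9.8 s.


DT = 5*log10(d*w/T) = 5*log10(34 * 1855 / 9.8) = 5*log10(6435.71) = 19.04

19.04 dB


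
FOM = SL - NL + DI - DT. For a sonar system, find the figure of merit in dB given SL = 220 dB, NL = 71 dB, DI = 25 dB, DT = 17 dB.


FOM = SL - NL + DI - DT = 220 - 71 + 25 - 17 = 157

157 dB


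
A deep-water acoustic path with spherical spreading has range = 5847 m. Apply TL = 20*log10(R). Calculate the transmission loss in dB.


TL = 20*log10(5847) = 75.34

75.34 dB


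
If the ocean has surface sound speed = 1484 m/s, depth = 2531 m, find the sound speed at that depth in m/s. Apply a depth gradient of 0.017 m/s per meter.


c = 1484 + 0.017 * 2531 = 1527.027

1527.027 m/s


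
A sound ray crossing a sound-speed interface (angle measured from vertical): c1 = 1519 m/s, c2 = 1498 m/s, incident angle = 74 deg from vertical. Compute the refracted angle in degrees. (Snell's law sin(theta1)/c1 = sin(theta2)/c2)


sin(theta2) = (c2/c1)*sin(theta1) = (1498/1519)*sin(74 deg) = 0.94797
theta2 = arcsin(0.94797) = 71.44

71.44 deg


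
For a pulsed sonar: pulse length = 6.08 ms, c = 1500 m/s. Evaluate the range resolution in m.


dR = c*tau/2 = 1500 * 6.08e-3 / 2 = 4.56

4.56 m


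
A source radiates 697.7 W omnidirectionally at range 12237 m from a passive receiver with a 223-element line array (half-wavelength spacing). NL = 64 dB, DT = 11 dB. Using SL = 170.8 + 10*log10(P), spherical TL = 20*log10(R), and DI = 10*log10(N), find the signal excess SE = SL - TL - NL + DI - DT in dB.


Step 1: SL = 170.8 + 10*log10(697.7) = 199.24 dB
Step 2: TL = 20*log10(12237) = 81.75 dB
Step 3: DI = 10*log10(223) = 23.48 dB
Step 4: SE = SL - TL - NL + DI - DT = 199.24 - 81.75 - 64 + 23.48 - 11 = 65.97

65.97 dB


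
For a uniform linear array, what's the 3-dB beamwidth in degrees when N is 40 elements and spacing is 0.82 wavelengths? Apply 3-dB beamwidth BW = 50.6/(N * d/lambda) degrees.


BW = 50.6 / (40 * 0.82) = 50.6 / 32.8 = 1.54

1.54 deg


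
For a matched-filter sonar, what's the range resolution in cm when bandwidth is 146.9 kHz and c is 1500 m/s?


0.51 cm


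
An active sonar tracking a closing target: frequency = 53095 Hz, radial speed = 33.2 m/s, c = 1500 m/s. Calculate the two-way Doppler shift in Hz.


fd = 2*f*v/c = 2 * 53095 * 33.2 / 1500 = 2350.34

2350.34 Hz


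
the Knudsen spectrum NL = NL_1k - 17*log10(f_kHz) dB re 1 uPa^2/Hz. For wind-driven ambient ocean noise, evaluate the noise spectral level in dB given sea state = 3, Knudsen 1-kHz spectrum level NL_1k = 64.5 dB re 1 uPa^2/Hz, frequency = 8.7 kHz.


48.53 dB


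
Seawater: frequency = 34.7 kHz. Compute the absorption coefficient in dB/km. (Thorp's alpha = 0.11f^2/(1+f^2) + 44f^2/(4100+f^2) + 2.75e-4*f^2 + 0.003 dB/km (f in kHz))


f^2 = 1204.09
alpha = 0.11*1204.09/(1+1204.09) + 44*1204.09/(4100+1204.09) + 2.75e-4*1204.09 + 0.003 = 10.433

10.433 dB/km


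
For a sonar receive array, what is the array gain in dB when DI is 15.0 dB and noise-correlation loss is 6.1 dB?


8.9 dB


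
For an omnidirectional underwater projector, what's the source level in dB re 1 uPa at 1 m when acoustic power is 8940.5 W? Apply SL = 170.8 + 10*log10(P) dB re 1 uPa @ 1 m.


SL = 170.8 + 10*log10(8940.5) = 170.8 + 39.51 = 210.31

210.31 dB


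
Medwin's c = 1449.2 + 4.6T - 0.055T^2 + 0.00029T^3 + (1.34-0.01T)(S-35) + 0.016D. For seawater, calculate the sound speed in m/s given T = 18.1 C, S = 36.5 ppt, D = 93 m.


c = 1449.2 + 4.6*18.1 - 0.055*18.1^2 + 0.00029*18.1^3 + (1.34 - 0.01*18.1)*(36.5 - 35) + 0.016*93 = 1519.39

1519.39 m/s


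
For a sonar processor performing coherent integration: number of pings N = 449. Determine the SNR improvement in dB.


26.52 dB


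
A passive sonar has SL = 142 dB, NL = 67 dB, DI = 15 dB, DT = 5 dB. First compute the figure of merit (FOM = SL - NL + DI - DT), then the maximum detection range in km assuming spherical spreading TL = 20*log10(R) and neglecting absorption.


Step 1: FOM = SL - NL + DI - DT = 142 - 67 + 15 - 5 = 85 dB
Step 2: at max range FOM = TL = 20*log10(R), so R = 10^(85/20) = 17782.79 m = 17.78 km

17.78 km
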